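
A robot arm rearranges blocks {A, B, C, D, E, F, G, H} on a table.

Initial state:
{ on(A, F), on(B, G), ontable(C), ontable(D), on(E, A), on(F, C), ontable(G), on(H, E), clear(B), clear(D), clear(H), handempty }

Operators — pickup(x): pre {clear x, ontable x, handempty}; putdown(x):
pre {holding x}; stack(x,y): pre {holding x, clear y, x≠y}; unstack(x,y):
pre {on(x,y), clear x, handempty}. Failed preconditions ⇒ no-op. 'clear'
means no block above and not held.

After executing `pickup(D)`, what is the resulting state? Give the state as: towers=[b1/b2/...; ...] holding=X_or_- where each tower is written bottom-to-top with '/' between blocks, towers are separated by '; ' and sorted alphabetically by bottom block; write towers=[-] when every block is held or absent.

before: towers=[C/F/A/E/H; D; G/B] holding=-
pre[pickup(D)]: clear(D) ✓, ontable(D) ✓, handempty ✓
all met → apply pickup(D)
after:  towers=[C/F/A/E/H; G/B] holding=D

towers=[C/F/A/E/H; G/B] holding=D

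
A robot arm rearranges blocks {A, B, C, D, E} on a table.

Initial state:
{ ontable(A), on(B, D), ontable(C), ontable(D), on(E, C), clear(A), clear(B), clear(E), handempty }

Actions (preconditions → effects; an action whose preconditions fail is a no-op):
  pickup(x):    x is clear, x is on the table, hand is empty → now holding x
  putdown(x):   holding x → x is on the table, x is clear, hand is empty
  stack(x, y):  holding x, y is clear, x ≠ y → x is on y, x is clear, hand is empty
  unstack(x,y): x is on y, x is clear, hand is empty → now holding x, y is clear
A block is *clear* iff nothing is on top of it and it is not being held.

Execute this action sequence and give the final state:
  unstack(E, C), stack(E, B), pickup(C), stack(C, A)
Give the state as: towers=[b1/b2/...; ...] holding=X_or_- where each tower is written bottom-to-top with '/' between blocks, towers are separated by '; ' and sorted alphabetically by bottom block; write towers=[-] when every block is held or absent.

towers=[A/C; D/B/E] holding=-

step 1 (unstack(E, C)): towers=[A; C; D/B] holding=E
step 2 (stack(E, B)): towers=[A; C; D/B/E] holding=-
step 3 (pickup(C)): towers=[A; D/B/E] holding=C
step 4 (stack(C, A)): towers=[A/C; D/B/E] holding=-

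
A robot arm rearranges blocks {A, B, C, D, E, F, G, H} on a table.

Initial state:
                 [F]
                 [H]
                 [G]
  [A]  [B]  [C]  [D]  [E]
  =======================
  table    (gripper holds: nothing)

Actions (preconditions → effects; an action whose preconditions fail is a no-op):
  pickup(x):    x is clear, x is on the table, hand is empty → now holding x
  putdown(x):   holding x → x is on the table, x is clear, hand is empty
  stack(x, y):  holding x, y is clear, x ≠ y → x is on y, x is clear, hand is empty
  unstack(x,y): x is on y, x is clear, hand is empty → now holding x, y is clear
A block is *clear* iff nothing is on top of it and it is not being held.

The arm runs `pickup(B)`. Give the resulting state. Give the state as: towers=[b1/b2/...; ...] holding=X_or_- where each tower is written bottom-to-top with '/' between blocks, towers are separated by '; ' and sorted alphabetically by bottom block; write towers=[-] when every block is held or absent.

towers=[A; C; D/G/H/F; E] holding=B

before: towers=[A; B; C; D/G/H/F; E] holding=-
pre[pickup(B)]: clear(B) ok, ontable(B) ok, handempty ok
all met → apply pickup(B)
after:  towers=[A; C; D/G/H/F; E] holding=B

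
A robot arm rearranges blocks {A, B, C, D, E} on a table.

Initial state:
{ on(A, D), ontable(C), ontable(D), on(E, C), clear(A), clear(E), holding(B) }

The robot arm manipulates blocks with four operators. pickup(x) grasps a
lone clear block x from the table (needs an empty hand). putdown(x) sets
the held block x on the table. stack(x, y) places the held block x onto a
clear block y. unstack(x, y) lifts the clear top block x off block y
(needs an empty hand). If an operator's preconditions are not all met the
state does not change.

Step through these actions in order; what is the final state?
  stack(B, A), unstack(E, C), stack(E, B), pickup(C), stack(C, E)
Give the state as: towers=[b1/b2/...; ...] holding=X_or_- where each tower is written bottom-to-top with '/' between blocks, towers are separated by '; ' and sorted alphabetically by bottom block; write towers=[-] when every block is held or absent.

step 1 (stack(B, A)): towers=[C/E; D/A/B] holding=-
step 2 (unstack(E, C)): towers=[C; D/A/B] holding=E
step 3 (stack(E, B)): towers=[C; D/A/B/E] holding=-
step 4 (pickup(C)): towers=[D/A/B/E] holding=C
step 5 (stack(C, E)): towers=[D/A/B/E/C] holding=-

towers=[D/A/B/E/C] holding=-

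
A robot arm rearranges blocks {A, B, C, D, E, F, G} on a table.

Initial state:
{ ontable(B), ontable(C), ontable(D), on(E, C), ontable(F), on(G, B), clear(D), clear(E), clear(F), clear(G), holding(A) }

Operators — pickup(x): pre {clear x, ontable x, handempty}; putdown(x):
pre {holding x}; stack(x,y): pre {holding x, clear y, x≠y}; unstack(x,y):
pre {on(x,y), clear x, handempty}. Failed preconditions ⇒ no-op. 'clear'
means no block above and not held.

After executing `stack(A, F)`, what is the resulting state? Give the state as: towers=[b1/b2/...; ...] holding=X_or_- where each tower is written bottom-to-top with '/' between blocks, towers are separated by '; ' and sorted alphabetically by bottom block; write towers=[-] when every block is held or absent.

towers=[B/G; C/E; D; F/A] holding=-

before: towers=[B/G; C/E; D; F] holding=A
pre[stack(A, F)]: holding(A) yes, clear(F) yes, A≠F yes
all met → apply stack(A, F)
after:  towers=[B/G; C/E; D; F/A] holding=-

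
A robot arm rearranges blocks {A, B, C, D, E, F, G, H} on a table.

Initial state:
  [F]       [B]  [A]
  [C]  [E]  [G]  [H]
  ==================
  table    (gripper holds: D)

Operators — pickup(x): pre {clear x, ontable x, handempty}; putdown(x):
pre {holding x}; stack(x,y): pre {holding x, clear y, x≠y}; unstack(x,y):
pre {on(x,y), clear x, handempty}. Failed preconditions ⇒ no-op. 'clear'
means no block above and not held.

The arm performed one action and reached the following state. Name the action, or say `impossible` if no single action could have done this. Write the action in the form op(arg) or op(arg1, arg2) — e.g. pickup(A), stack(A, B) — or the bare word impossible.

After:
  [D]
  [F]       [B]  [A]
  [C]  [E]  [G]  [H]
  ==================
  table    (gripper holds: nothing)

stack(D, F)

target: towers=[C/F/D; E; G/B; H/A] holding=-
        putdown(D) → towers=[C/F; D; E; G/B; H/A] holding=-
       stack(D, A) → towers=[C/F; E; G/B; H/A/D] holding=-
       stack(D, E) → towers=[C/F; E/D; G/B; H/A] holding=-
       stack(D, B) → towers=[C/F; E; G/B/D; H/A] holding=-
       stack(D, F) → towers=[C/F/D; E; G/B; H/A] holding=-  ← match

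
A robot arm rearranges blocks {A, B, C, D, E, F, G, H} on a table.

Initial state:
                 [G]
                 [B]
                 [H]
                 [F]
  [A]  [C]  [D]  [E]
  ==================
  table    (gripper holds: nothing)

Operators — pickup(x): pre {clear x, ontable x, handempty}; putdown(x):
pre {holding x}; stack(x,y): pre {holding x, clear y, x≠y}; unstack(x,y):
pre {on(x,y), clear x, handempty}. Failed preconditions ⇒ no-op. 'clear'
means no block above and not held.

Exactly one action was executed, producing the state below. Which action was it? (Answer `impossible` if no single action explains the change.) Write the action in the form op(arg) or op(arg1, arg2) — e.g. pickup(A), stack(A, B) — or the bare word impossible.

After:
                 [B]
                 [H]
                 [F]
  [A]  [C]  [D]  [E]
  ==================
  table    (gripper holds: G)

target: towers=[A; C; D; E/F/H/B] holding=G
     unstack(G, B) → towers=[A; C; D; E/F/H/B] holding=G  ← match
         pickup(A) → towers=[C; D; E/F/H/B/G] holding=A
         pickup(D) → towers=[A; C; E/F/H/B/G] holding=D
         pickup(C) → towers=[A; D; E/F/H/B/G] holding=C

unstack(G, B)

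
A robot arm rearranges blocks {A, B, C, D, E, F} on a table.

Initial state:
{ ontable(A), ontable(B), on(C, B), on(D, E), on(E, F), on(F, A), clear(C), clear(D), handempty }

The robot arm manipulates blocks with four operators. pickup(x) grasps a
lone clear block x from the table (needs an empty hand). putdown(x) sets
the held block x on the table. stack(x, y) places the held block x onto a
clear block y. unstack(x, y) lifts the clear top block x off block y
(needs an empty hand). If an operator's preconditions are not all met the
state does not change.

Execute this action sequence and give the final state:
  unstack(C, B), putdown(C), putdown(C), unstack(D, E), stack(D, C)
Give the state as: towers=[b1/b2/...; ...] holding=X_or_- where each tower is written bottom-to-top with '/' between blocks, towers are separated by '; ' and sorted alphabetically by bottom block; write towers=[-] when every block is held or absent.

step 1 (unstack(C, B)): towers=[A/F/E/D; B] holding=C
step 2 (putdown(C)): towers=[A/F/E/D; B; C] holding=-
step 3 (putdown(C)) [no-op]: towers=[A/F/E/D; B; C] holding=-
step 4 (unstack(D, E)): towers=[A/F/E; B; C] holding=D
step 5 (stack(D, C)): towers=[A/F/E; B; C/D] holding=-

towers=[A/F/E; B; C/D] holding=-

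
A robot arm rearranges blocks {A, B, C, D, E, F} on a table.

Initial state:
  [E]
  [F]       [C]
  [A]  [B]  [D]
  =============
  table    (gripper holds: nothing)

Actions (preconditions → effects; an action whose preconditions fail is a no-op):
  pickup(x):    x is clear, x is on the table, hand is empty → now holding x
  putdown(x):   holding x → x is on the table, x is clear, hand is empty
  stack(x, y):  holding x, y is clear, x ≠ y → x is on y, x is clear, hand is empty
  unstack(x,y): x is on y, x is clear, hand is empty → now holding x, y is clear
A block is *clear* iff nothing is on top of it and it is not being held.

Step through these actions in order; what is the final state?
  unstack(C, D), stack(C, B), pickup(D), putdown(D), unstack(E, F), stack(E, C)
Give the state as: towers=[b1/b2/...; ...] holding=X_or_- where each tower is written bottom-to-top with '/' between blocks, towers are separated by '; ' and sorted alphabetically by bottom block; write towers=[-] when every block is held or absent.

towers=[A/F; B/C/E; D] holding=-

step 1 (unstack(C, D)): towers=[A/F/E; B; D] holding=C
step 2 (stack(C, B)): towers=[A/F/E; B/C; D] holding=-
step 3 (pickup(D)): towers=[A/F/E; B/C] holding=D
step 4 (putdown(D)): towers=[A/F/E; B/C; D] holding=-
step 5 (unstack(E, F)): towers=[A/F; B/C; D] holding=E
step 6 (stack(E, C)): towers=[A/F; B/C/E; D] holding=-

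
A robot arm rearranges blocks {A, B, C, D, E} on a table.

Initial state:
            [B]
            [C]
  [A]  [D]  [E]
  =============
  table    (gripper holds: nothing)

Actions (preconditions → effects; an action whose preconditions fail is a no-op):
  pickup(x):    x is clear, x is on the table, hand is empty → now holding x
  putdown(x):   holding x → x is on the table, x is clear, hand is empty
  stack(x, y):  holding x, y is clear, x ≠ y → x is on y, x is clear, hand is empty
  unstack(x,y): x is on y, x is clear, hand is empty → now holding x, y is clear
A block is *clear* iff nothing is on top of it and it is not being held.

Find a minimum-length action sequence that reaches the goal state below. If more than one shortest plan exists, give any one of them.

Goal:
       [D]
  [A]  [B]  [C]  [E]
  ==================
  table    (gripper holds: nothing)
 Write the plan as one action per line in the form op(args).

unstack(B, C)
putdown(B)
pickup(D)
stack(D, B)
unstack(C, E)
putdown(C)

step 1 (unstack(B, C)): towers=[A; D; E/C] holding=B
step 2 (putdown(B)): towers=[A; B; D; E/C] holding=-
step 3 (pickup(D)): towers=[A; B; E/C] holding=D
step 4 (stack(D, B)): towers=[A; B/D; E/C] holding=-
step 5 (unstack(C, E)): towers=[A; B/D; E] holding=C
step 6 (putdown(C)): towers=[A; B/D; C; E] holding=-
goal check: towers=[A; B/D; C; E] holding=- — reached (length 6, optimal by BFS)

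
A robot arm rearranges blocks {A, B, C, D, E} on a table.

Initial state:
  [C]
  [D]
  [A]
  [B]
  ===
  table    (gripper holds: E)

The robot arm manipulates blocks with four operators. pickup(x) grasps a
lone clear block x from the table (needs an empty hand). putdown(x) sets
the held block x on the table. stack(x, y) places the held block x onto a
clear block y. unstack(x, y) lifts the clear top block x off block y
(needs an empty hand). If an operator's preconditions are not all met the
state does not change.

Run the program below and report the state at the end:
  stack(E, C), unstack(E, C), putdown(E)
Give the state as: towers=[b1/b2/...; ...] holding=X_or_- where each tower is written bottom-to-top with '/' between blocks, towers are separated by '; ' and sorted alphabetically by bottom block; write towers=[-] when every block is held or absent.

towers=[B/A/D/C; E] holding=-

step 1 (stack(E, C)): towers=[B/A/D/C/E] holding=-
step 2 (unstack(E, C)): towers=[B/A/D/C] holding=E
step 3 (putdown(E)): towers=[B/A/D/C; E] holding=-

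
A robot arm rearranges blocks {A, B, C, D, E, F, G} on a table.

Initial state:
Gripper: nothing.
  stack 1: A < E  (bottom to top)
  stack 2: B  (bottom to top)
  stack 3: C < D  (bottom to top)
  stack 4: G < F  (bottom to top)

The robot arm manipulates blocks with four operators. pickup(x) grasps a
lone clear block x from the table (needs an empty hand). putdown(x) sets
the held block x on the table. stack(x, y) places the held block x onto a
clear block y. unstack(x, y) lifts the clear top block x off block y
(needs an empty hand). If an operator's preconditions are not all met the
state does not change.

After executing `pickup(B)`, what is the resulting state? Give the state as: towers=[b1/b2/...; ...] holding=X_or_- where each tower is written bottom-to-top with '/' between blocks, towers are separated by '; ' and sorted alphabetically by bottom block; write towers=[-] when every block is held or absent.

towers=[A/E; C/D; G/F] holding=B

before: towers=[A/E; B; C/D; G/F] holding=-
pre[pickup(B)]: clear(B) ✓, ontable(B) ✓, handempty ✓
all met → apply pickup(B)
after:  towers=[A/E; C/D; G/F] holding=B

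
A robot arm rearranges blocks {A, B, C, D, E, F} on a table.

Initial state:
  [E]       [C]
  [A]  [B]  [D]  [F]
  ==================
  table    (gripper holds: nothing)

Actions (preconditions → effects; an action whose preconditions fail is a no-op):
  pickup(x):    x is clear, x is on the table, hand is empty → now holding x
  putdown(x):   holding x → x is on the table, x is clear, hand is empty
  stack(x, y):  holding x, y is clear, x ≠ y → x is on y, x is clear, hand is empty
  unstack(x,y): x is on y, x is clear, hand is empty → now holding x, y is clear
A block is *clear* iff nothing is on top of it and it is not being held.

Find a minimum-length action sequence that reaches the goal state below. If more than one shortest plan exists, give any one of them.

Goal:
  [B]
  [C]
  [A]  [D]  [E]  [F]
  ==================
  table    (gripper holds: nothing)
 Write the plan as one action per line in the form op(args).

step 1 (unstack(E, A)): towers=[A; B; D/C; F] holding=E
step 2 (putdown(E)): towers=[A; B; D/C; E; F] holding=-
step 3 (unstack(C, D)): towers=[A; B; D; E; F] holding=C
step 4 (stack(C, A)): towers=[A/C; B; D; E; F] holding=-
step 5 (pickup(B)): towers=[A/C; D; E; F] holding=B
step 6 (stack(B, C)): towers=[A/C/B; D; E; F] holding=-
goal check: towers=[A/C/B; D; E; F] holding=- — reached (length 6, optimal by BFS)

unstack(E, A)
putdown(E)
unstack(C, D)
stack(C, A)
pickup(B)
stack(B, C)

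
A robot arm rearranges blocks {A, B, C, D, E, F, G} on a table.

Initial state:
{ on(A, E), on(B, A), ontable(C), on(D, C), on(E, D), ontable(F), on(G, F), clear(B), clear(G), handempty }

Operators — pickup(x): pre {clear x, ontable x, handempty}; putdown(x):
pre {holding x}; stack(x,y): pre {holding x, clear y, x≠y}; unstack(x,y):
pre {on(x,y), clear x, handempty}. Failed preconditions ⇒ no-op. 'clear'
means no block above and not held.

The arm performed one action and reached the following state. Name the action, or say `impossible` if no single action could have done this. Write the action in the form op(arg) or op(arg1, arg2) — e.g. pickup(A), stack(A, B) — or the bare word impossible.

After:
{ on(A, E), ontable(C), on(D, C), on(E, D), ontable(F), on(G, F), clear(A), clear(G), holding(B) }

unstack(B, A)

target: towers=[C/D/E/A; F/G] holding=B
     unstack(B, A) → towers=[C/D/E/A; F/G] holding=B  ← match
     unstack(G, F) → towers=[C/D/E/A/B; F] holding=G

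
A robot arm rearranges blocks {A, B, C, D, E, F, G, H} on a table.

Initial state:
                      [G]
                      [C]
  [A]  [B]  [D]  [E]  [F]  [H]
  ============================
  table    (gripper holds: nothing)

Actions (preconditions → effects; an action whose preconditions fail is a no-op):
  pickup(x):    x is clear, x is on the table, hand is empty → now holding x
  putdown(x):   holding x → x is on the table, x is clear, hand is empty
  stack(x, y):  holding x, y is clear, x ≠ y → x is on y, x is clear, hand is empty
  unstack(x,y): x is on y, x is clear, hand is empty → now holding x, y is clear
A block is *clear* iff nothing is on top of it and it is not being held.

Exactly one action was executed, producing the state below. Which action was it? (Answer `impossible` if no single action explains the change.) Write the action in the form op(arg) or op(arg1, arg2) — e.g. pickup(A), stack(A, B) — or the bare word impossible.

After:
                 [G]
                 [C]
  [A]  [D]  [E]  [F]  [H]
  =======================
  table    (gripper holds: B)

target: towers=[A; D; E; F/C/G; H] holding=B
     unstack(G, C) → towers=[A; B; D; E; F/C; H] holding=G
         pickup(A) → towers=[B; D; E; F/C/G; H] holding=A
         pickup(E) → towers=[A; B; D; F/C/G; H] holding=E
         pickup(H) → towers=[A; B; D; E; F/C/G] holding=H
         pickup(B) → towers=[A; D; E; F/C/G; H] holding=B  ← match
         pickup(D) → towers=[A; B; E; F/C/G; H] holding=D

pickup(B)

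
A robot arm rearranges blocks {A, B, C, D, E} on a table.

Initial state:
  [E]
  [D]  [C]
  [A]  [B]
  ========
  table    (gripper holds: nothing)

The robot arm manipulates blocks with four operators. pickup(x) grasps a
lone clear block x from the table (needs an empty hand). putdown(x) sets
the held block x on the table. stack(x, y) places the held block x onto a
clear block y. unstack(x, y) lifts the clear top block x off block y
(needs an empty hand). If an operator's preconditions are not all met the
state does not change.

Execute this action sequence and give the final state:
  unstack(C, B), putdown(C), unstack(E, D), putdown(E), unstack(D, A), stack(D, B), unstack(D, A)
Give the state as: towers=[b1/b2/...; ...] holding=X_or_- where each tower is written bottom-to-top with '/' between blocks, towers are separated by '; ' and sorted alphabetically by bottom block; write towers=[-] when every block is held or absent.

step 1 (unstack(C, B)): towers=[A/D/E; B] holding=C
step 2 (putdown(C)): towers=[A/D/E; B; C] holding=-
step 3 (unstack(E, D)): towers=[A/D; B; C] holding=E
step 4 (putdown(E)): towers=[A/D; B; C; E] holding=-
step 5 (unstack(D, A)): towers=[A; B; C; E] holding=D
step 6 (stack(D, B)): towers=[A; B/D; C; E] holding=-
step 7 (unstack(D, A)) [no-op]: towers=[A; B/D; C; E] holding=-

towers=[A; B/D; C; E] holding=-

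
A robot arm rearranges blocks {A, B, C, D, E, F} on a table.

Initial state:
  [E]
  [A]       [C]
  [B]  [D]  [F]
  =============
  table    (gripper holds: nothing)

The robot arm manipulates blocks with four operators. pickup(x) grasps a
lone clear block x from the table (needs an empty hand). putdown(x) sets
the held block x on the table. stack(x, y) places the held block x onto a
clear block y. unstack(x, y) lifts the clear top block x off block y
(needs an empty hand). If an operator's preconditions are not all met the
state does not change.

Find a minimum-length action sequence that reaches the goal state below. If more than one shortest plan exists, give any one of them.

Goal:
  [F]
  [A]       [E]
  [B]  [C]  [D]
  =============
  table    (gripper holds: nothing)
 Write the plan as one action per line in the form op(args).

unstack(E, A)
stack(E, D)
unstack(C, F)
putdown(C)
pickup(F)
stack(F, A)

step 1 (unstack(E, A)): towers=[B/A; D; F/C] holding=E
step 2 (stack(E, D)): towers=[B/A; D/E; F/C] holding=-
step 3 (unstack(C, F)): towers=[B/A; D/E; F] holding=C
step 4 (putdown(C)): towers=[B/A; C; D/E; F] holding=-
step 5 (pickup(F)): towers=[B/A; C; D/E] holding=F
step 6 (stack(F, A)): towers=[B/A/F; C; D/E] holding=-
goal check: towers=[B/A/F; C; D/E] holding=- — reached (length 6, optimal by BFS)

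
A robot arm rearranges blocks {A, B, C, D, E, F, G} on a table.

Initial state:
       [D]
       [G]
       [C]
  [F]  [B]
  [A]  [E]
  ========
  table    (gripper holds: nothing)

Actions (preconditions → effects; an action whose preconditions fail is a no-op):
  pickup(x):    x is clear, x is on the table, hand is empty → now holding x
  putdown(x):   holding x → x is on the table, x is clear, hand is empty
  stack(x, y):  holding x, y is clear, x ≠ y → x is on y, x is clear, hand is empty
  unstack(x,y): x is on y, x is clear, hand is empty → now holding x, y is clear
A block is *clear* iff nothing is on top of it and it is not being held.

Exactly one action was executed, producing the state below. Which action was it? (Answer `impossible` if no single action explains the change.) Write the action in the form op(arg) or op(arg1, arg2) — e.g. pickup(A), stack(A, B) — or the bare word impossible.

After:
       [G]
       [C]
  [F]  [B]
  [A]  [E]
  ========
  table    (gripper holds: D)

unstack(D, G)

target: towers=[A/F; E/B/C/G] holding=D
     unstack(F, A) → towers=[A; E/B/C/G/D] holding=F
     unstack(D, G) → towers=[A/F; E/B/C/G] holding=D  ← match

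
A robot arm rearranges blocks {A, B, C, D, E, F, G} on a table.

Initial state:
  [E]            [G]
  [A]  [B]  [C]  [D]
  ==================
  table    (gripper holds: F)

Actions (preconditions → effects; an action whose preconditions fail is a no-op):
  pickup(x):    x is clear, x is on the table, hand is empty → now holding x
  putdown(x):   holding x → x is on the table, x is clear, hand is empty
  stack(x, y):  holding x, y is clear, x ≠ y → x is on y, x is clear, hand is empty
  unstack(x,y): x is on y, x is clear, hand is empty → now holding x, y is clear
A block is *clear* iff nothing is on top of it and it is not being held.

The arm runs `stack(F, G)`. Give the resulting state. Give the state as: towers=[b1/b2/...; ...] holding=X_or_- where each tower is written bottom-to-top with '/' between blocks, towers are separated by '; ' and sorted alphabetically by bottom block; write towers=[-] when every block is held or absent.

towers=[A/E; B; C; D/G/F] holding=-

before: towers=[A/E; B; C; D/G] holding=F
pre[stack(F, G)]: holding(F) yes, clear(G) yes, F≠G yes
all met → apply stack(F, G)
after:  towers=[A/E; B; C; D/G/F] holding=-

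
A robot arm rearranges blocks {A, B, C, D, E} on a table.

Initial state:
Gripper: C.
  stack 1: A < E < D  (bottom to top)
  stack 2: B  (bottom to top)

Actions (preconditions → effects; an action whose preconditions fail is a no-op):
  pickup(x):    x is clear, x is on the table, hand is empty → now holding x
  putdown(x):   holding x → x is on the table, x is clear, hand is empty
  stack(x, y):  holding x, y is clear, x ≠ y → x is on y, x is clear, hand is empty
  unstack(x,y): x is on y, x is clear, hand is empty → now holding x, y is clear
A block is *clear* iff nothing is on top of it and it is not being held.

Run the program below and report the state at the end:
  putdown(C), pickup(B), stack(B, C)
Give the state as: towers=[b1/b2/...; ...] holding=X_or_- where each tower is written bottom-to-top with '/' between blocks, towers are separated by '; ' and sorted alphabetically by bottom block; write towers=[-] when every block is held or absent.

step 1 (putdown(C)): towers=[A/E/D; B; C] holding=-
step 2 (pickup(B)): towers=[A/E/D; C] holding=B
step 3 (stack(B, C)): towers=[A/E/D; C/B] holding=-

towers=[A/E/D; C/B] holding=-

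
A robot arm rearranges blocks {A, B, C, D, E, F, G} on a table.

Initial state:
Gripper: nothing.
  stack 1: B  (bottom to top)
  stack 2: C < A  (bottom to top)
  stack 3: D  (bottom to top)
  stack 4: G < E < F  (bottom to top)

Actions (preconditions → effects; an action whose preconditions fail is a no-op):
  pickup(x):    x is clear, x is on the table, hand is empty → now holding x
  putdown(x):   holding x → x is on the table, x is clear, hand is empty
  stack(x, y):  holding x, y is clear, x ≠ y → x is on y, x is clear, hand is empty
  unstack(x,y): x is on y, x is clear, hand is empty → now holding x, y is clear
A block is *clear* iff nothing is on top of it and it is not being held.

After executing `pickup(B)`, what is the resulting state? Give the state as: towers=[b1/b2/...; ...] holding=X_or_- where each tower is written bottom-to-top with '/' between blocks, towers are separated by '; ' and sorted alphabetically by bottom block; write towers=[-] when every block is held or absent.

towers=[C/A; D; G/E/F] holding=B

before: towers=[B; C/A; D; G/E/F] holding=-
pre[pickup(B)]: clear(B) yes, ontable(B) yes, handempty yes
all met → apply pickup(B)
after:  towers=[C/A; D; G/E/F] holding=B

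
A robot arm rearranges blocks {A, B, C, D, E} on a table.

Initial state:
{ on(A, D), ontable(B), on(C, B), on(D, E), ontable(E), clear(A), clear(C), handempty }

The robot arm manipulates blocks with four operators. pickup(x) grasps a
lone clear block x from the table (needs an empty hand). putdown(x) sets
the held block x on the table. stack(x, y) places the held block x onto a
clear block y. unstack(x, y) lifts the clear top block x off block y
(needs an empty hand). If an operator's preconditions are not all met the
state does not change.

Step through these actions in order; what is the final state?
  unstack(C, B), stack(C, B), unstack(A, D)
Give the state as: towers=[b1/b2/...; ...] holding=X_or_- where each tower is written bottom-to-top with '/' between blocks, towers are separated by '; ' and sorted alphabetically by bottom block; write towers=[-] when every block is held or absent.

step 1 (unstack(C, B)): towers=[B; E/D/A] holding=C
step 2 (stack(C, B)): towers=[B/C; E/D/A] holding=-
step 3 (unstack(A, D)): towers=[B/C; E/D] holding=A

towers=[B/C; E/D] holding=A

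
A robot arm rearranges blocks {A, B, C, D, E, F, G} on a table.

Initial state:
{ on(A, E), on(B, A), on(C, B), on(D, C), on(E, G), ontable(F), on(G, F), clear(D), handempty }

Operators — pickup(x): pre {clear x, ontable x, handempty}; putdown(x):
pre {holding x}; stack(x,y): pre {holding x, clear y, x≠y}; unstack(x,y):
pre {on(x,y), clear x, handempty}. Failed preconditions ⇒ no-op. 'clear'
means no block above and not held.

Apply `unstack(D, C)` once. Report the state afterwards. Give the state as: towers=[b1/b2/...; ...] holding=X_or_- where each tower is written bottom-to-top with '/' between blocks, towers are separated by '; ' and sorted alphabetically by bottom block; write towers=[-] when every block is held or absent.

towers=[F/G/E/A/B/C] holding=D

before: towers=[F/G/E/A/B/C/D] holding=-
pre[unstack(D, C)]: on(D,C) ok, clear(D) ok, handempty ok
all met → apply unstack(D, C)
after:  towers=[F/G/E/A/B/C] holding=D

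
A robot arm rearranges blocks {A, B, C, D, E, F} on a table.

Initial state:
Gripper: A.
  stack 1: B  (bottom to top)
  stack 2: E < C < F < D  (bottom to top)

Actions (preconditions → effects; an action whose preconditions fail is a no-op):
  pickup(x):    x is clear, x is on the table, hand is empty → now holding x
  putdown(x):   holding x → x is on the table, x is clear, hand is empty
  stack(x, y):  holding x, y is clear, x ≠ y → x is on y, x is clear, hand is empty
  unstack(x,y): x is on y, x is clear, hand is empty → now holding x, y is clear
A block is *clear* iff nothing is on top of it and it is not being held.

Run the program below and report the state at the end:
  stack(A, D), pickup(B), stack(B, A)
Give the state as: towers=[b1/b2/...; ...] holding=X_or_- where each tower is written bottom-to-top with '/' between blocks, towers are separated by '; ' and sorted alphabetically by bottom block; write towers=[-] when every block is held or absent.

step 1 (stack(A, D)): towers=[B; E/C/F/D/A] holding=-
step 2 (pickup(B)): towers=[E/C/F/D/A] holding=B
step 3 (stack(B, A)): towers=[E/C/F/D/A/B] holding=-

towers=[E/C/F/D/A/B] holding=-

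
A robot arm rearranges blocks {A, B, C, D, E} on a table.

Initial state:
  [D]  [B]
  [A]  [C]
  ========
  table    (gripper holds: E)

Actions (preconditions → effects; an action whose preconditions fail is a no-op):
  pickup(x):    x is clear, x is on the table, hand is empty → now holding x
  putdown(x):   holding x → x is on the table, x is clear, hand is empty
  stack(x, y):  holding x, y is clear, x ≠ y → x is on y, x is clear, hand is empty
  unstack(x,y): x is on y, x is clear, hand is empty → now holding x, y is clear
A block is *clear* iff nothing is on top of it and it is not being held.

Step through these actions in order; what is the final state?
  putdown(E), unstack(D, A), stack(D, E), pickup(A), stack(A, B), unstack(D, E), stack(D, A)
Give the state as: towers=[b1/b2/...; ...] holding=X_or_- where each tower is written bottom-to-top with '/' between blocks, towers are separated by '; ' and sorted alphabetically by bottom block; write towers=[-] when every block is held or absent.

towers=[C/B/A/D; E] holding=-

step 1 (putdown(E)): towers=[A/D; C/B; E] holding=-
step 2 (unstack(D, A)): towers=[A; C/B; E] holding=D
step 3 (stack(D, E)): towers=[A; C/B; E/D] holding=-
step 4 (pickup(A)): towers=[C/B; E/D] holding=A
step 5 (stack(A, B)): towers=[C/B/A; E/D] holding=-
step 6 (unstack(D, E)): towers=[C/B/A; E] holding=D
step 7 (stack(D, A)): towers=[C/B/A/D; E] holding=-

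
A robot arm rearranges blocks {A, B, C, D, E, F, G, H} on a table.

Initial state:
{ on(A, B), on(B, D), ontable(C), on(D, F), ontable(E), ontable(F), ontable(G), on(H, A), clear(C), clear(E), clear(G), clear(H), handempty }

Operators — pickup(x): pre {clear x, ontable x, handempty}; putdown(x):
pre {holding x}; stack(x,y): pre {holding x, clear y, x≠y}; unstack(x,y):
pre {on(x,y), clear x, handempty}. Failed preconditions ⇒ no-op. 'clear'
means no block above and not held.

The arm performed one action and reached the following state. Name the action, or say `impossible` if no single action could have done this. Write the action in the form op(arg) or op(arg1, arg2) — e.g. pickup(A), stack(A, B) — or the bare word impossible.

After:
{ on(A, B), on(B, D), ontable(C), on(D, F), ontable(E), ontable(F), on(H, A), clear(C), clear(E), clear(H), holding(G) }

pickup(G)

target: towers=[C; E; F/D/B/A/H] holding=G
         pickup(G) → towers=[C; E; F/D/B/A/H] holding=G  ← match
         pickup(E) → towers=[C; F/D/B/A/H; G] holding=E
     unstack(H, A) → towers=[C; E; F/D/B/A; G] holding=H
         pickup(C) → towers=[E; F/D/B/A/H; G] holding=C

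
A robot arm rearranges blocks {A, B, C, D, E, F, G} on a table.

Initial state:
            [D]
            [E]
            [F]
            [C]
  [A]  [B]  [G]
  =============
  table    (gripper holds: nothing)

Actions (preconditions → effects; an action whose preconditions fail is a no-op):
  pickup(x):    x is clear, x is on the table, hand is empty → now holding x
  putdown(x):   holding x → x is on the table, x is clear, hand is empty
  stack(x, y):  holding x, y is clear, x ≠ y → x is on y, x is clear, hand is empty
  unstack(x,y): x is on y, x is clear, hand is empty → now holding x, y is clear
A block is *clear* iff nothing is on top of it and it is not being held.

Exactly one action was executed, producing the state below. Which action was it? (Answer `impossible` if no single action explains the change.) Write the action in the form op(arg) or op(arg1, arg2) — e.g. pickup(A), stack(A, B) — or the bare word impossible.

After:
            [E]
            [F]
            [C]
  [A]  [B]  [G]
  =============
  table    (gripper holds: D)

unstack(D, E)

target: towers=[A; B; G/C/F/E] holding=D
         pickup(B) → towers=[A; G/C/F/E/D] holding=B
     unstack(D, E) → towers=[A; B; G/C/F/E] holding=D  ← match
         pickup(A) → towers=[B; G/C/F/E/D] holding=A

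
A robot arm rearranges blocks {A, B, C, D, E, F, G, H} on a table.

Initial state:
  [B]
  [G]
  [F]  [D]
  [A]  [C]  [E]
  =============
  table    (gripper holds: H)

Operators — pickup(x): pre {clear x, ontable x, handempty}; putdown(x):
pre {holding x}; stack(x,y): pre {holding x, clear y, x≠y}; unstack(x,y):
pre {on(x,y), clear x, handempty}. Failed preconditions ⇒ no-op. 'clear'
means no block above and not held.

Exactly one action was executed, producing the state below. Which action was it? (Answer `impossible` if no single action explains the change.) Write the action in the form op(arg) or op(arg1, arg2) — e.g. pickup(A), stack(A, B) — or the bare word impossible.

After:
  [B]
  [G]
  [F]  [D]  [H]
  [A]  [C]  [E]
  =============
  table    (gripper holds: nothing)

stack(H, E)

target: towers=[A/F/G/B; C/D; E/H] holding=-
        putdown(H) → towers=[A/F/G/B; C/D; E; H] holding=-
       stack(H, E) → towers=[A/F/G/B; C/D; E/H] holding=-  ← match
       stack(H, B) → towers=[A/F/G/B/H; C/D; E] holding=-
       stack(H, D) → towers=[A/F/G/B; C/D/H; E] holding=-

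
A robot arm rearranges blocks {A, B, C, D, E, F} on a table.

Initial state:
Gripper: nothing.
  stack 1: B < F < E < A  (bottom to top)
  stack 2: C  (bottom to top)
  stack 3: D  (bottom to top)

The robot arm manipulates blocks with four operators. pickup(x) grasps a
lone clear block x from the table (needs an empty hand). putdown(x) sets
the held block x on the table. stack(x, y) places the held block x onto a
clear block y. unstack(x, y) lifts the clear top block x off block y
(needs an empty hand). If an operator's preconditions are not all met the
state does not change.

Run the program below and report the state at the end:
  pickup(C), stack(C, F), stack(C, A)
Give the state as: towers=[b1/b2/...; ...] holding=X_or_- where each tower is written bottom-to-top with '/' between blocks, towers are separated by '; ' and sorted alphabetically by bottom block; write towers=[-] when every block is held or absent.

towers=[B/F/E/A/C; D] holding=-

step 1 (pickup(C)): towers=[B/F/E/A; D] holding=C
step 2 (stack(C, F)) [no-op]: towers=[B/F/E/A; D] holding=C
step 3 (stack(C, A)): towers=[B/F/E/A/C; D] holding=-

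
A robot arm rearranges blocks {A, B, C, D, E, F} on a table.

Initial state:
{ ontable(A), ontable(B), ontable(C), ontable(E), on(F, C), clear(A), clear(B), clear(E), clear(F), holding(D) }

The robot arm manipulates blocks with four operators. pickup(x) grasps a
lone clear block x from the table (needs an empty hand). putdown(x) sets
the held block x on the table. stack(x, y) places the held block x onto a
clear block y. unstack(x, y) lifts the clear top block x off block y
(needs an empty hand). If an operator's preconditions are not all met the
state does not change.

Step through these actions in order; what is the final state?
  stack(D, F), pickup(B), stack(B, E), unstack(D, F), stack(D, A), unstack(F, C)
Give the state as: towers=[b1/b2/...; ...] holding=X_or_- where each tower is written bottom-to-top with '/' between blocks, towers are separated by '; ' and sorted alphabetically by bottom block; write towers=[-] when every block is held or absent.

towers=[A/D; C; E/B] holding=F

step 1 (stack(D, F)): towers=[A; B; C/F/D; E] holding=-
step 2 (pickup(B)): towers=[A; C/F/D; E] holding=B
step 3 (stack(B, E)): towers=[A; C/F/D; E/B] holding=-
step 4 (unstack(D, F)): towers=[A; C/F; E/B] holding=D
step 5 (stack(D, A)): towers=[A/D; C/F; E/B] holding=-
step 6 (unstack(F, C)): towers=[A/D; C; E/B] holding=F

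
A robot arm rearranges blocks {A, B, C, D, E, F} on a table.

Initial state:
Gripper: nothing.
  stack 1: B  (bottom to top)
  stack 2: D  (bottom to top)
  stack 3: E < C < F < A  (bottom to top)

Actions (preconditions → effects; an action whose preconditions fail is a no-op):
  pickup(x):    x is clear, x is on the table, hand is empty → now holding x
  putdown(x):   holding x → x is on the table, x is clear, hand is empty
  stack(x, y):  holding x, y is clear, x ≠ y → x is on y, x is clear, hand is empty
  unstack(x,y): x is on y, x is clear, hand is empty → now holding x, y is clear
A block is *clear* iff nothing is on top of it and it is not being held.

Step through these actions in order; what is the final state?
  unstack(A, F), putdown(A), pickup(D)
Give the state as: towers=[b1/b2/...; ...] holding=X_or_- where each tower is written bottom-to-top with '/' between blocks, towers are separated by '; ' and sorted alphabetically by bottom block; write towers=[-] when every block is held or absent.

step 1 (unstack(A, F)): towers=[B; D; E/C/F] holding=A
step 2 (putdown(A)): towers=[A; B; D; E/C/F] holding=-
step 3 (pickup(D)): towers=[A; B; E/C/F] holding=D

towers=[A; B; E/C/F] holding=D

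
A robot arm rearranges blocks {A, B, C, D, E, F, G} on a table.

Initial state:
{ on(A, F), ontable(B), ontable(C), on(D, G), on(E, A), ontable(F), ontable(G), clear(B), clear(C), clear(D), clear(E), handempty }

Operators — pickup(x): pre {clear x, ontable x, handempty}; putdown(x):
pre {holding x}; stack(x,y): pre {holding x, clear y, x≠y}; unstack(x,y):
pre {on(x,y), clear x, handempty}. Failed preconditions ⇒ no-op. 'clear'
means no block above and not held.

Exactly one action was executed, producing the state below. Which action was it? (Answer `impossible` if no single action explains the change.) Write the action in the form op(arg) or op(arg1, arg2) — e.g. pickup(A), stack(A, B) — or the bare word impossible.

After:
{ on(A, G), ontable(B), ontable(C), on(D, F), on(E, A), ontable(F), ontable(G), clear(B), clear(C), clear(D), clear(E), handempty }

impossible

target: towers=[B; C; F/D; G/A/E] holding=-
         pickup(B) → towers=[C; F/A/E; G/D] holding=B
     unstack(D, G) → towers=[B; C; F/A/E; G] holding=D
     unstack(E, A) → towers=[B; C; F/A; G/D] holding=E
         pickup(C) → towers=[B; F/A/E; G/D] holding=C
none of the 4 applicable actions match → impossible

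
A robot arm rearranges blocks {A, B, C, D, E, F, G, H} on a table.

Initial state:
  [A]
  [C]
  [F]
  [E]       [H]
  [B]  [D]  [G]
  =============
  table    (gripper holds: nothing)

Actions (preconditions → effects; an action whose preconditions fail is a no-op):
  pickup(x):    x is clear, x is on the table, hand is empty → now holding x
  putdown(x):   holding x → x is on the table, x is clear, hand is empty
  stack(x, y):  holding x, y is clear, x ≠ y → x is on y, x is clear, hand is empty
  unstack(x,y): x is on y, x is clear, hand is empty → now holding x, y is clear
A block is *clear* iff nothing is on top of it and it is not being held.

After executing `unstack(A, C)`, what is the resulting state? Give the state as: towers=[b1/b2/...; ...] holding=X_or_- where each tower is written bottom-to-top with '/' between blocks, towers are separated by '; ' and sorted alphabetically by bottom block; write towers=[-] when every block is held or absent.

before: towers=[B/E/F/C/A; D; G/H] holding=-
pre[unstack(A, C)]: on(A,C) ✓, clear(A) ✓, handempty ✓
all met → apply unstack(A, C)
after:  towers=[B/E/F/C; D; G/H] holding=A

towers=[B/E/F/C; D; G/H] holding=A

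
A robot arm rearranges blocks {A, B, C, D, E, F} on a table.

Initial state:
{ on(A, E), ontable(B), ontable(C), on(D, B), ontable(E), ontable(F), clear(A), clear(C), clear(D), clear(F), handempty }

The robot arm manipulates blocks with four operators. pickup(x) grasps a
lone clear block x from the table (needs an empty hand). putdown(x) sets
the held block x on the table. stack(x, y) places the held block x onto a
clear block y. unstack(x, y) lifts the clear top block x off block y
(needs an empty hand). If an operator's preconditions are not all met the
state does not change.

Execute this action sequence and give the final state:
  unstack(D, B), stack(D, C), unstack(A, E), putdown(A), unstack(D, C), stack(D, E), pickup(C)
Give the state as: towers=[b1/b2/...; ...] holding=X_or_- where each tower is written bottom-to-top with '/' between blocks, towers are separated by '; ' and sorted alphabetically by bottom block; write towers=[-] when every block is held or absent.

towers=[A; B; E/D; F] holding=C

step 1 (unstack(D, B)): towers=[B; C; E/A; F] holding=D
step 2 (stack(D, C)): towers=[B; C/D; E/A; F] holding=-
step 3 (unstack(A, E)): towers=[B; C/D; E; F] holding=A
step 4 (putdown(A)): towers=[A; B; C/D; E; F] holding=-
step 5 (unstack(D, C)): towers=[A; B; C; E; F] holding=D
step 6 (stack(D, E)): towers=[A; B; C; E/D; F] holding=-
step 7 (pickup(C)): towers=[A; B; E/D; F] holding=C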